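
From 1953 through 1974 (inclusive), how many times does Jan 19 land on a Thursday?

Day of week of January 19 in each year:
1953: Mon, 1954: Tue, 1955: Wed, 1956: Thu ✓, 1957: Sat, 1958: Sun, 1959: Mon, 1960: Tue, 1961: Thu ✓, 1962: Fri, 1963: Sat, 1964: Sun, 1965: Tue, 1966: Wed, 1967: Thu ✓, 1968: Fri, 1969: Sun, 1970: Mon, 1971: Tue, 1972: Wed, 1973: Fri, 1974: Sat
Thursdays: 1956, 1961, 1967.

3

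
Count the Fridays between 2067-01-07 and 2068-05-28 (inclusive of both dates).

73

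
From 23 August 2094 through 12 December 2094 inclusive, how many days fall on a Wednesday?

23 August 2094 is a Monday.
That's 112 days from start to end, counting both.
112 = 7 × 16, so the span is exactly 16 full weeks.
Each full week contributes one Wednesday: 16 so far.
Total: 16.

16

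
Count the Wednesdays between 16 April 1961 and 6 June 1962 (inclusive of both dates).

60 Wednesdays

16 April 1961 is a Sunday.
That's 417 days from start to end, counting both.
417 = 7 × 59 + 4, so there are 59 full weeks plus 4 extra days.
Each full week contributes one Wednesday: 59 so far.
The 4 extra days are Sun, Mon, Tue, Wed — 1 of them qualifies.
Total: 59 + 1 = 60.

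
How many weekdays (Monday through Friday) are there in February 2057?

20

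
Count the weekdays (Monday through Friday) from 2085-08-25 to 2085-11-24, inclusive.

65

2085-08-25 is a Saturday.
From 2085-08-25 to 2085-11-24 is 92 days inclusive.
92 = 7 × 13 + 1, so there are 13 full weeks plus 1 extra day.
Each full week contributes 5 weekdays (Mon–Fri): 13 × 5 = 65.
The 1 extra day is Sat — none qualify.
Total: 65 + 0 = 65.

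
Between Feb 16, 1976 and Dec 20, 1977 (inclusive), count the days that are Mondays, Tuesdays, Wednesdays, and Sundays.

386

Feb 16, 1976 is a Monday.
From Feb 16, 1976 to Dec 20, 1977 is 674 days inclusive.
674 = 7 × 96 + 2, so there are 96 full weeks plus 2 extra days.
Each full week contributes 4 days from the set (Mon, Tue, Wed, Sun): 96 × 4 = 384.
The 2 extra days are Mon, Tue — 2 of them qualify.
Total: 384 + 2 = 386.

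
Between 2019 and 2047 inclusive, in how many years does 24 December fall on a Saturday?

Day of week of December 24 in each year:
2019: Tue, 2020: Thu, 2021: Fri, 2022: Sat ✓, 2023: Sun, 2024: Tue, 2025: Wed, 2026: Thu, 2027: Fri, 2028: Sun, 2029: Mon, 2030: Tue, 2031: Wed, 2032: Fri, 2033: Sat ✓, 2034: Sun, 2035: Mon, 2036: Wed, 2037: Thu, 2038: Fri, 2039: Sat ✓, 2040: Mon, 2041: Tue, 2042: Wed, 2043: Thu, 2044: Sat ✓, 2045: Sun, 2046: Mon, 2047: Tue
Saturdays: 2022, 2033, 2039, 2044.

4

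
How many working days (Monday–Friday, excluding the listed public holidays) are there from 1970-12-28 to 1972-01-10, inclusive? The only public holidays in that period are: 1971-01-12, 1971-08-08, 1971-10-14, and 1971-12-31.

268

1970-12-28 is a Monday.
The range spans 379 days (inclusive of both endpoints).
379 = 7 × 54 + 1, so there are 54 full weeks plus 1 extra day.
Each full week contributes 5 weekdays (Mon–Fri): 54 × 5 = 270.
The 1 extra day is Monday — 1 of them qualifies.
Total: 270 + 1 = 271.
Holidays: 1971-01-12 (Tue); 1971-08-08 (Sun); 1971-10-14 (Thu); 1971-12-31 (Fri).
3 of the 4 holidays fall on weekdays; the rest are weekends and were already excluded.
Business days: 271 − 3 = 268.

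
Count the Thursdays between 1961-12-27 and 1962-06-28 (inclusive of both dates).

27

1961-12-27 is a Wednesday.
That's 184 days from start to end, counting both.
184 = 7 × 26 + 2, so there are 26 full weeks plus 2 extra days.
Each full week contributes one Thursday: 26 so far.
The 2 extra days are Wednesday, Thursday — 1 of them qualifies.
Total: 26 + 1 = 27.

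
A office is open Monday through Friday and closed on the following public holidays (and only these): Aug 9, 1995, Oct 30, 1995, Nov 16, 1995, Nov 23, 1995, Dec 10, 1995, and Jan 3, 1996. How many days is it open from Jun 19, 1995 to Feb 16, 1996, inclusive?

170

Jun 19, 1995 is a Monday.
That's 243 days from start to end, counting both.
243 = 7 × 34 + 5, so there are 34 full weeks plus 5 extra days.
Each full week contributes 5 weekdays (Mon–Fri): 34 × 5 = 170.
The 5 extra days are Mon, Tue, Wed, Thu, Fri — 5 of them qualify.
Total: 170 + 5 = 175.
Holidays: Aug 9, 1995 (Wed); Oct 30, 1995 (Mon); Nov 16, 1995 (Thu); Nov 23, 1995 (Thu); Dec 10, 1995 (Sun); Jan 3, 1996 (Wed).
5 of the 6 holidays fall on weekdays; the rest are weekends and were already excluded.
Business days: 175 − 5 = 170.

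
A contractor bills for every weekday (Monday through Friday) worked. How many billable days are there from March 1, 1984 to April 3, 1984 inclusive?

24

March 1, 1984 is a Thursday.
The range spans 34 days (inclusive of both endpoints).
34 = 7 × 4 + 6, so there are 4 full weeks plus 6 extra days.
Each full week contributes 5 weekdays (Mon–Fri): 4 × 5 = 20.
The 6 extra days are Thu, Fri, Sat, Sun, Mon, Tue — 4 of them qualify.
Total: 20 + 4 = 24.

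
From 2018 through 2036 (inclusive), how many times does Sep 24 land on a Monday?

3

Day of week of September 24 in each year:
2018: Mon ✓, 2019: Tue, 2020: Thu, 2021: Fri, 2022: Sat, 2023: Sun, 2024: Tue, 2025: Wed, 2026: Thu, 2027: Fri, 2028: Sun, 2029: Mon ✓, 2030: Tue, 2031: Wed, 2032: Fri, 2033: Sat, 2034: Sun, 2035: Mon ✓, 2036: Wed
Mondays: 2018, 2029, 2035.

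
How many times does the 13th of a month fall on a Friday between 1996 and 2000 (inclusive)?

Friday-the-13ths by year:
1996: Sep, Dec
1997: Jun
1998: Feb, Mar, Nov
1999: Aug
2000: Oct

8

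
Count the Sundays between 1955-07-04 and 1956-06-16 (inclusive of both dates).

1955-07-04 is a Monday.
The range spans 349 days (inclusive of both endpoints).
349 = 7 × 49 + 6, so there are 49 full weeks plus 6 extra days.
Each full week contributes one Sunday: 49 so far.
The 6 extra days are Monday, Tuesday, Wednesday, Thursday, Friday, Saturday — none qualify.
Total: 49 + 0 = 49.

49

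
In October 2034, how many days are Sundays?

5

2034-10-01 is a Sunday.
The range spans 31 days (inclusive of both endpoints).
31 = 7 × 4 + 3, so there are 4 full weeks plus 3 extra days.
Each full week contributes one Sunday: 4 so far.
The 3 extra days are Sun, Mon, Tue — 1 of them qualifies.
Total: 4 + 1 = 5.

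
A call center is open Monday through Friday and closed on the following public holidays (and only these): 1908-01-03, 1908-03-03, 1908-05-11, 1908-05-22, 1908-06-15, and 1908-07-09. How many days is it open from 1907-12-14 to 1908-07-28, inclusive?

156 working days

1907-12-14 is a Saturday.
That's 228 days from start to end, counting both.
228 = 7 × 32 + 4, so there are 32 full weeks plus 4 extra days.
Each full week contributes 5 weekdays (Mon–Fri): 32 × 5 = 160.
The 4 extra days are Saturday, Sunday, Monday, Tuesday — 2 of them qualify.
Total: 160 + 2 = 162.
Holidays: 1908-01-03 (Fri); 1908-03-03 (Tue); 1908-05-11 (Mon); 1908-05-22 (Fri); 1908-06-15 (Mon); 1908-07-09 (Thu).
All 6 holidays fall on weekdays, so subtract 6.
Business days: 162 − 6 = 156.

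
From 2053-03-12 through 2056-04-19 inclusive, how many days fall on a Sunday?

162

2053-03-12 is a Wednesday.
From 2053-03-12 to 2056-04-19 is 1135 days inclusive.
1135 = 7 × 162 + 1, so there are 162 full weeks plus 1 extra day.
Each full week contributes one Sunday: 162 so far.
The 1 extra day is Wednesday — none qualify.
Total: 162 + 0 = 162.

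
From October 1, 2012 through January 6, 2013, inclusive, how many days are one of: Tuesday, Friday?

October 1, 2012 is a Monday.
From October 1, 2012 to January 6, 2013 is 98 days inclusive.
98 = 7 × 14, so the span is exactly 14 full weeks.
Each full week contributes 2 days from the set (Tue, Fri): 14 × 2 = 28.

28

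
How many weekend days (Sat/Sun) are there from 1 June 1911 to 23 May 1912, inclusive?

102

1 June 1911 is a Thursday.
That's 358 days from start to end, counting both.
358 = 7 × 51 + 1, so there are 51 full weeks plus 1 extra day.
Each full week contributes 2 weekend days (Sat, Sun): 51 × 2 = 102.
The 1 extra day is Thu — none qualify.
Total: 102 + 0 = 102.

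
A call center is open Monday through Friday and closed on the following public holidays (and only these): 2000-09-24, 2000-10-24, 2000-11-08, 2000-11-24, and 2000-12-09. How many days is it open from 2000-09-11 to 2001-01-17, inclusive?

90

2000-09-11 is a Monday.
That's 129 days from start to end, counting both.
129 = 7 × 18 + 3, so there are 18 full weeks plus 3 extra days.
Each full week contributes 5 weekdays (Mon–Fri): 18 × 5 = 90.
The 3 extra days are Monday, Tuesday, Wednesday — 3 of them qualify.
Total: 90 + 3 = 93.
Holidays: 2000-09-24 (Sun); 2000-10-24 (Tue); 2000-11-08 (Wed); 2000-11-24 (Fri); 2000-12-09 (Sat).
3 of the 5 holidays fall on weekdays; the rest are weekends and were already excluded.
Business days: 93 − 3 = 90.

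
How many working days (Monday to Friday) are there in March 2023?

March 1, 2023 is a Wednesday.
That's 31 days from start to end, counting both.
31 = 7 × 4 + 3, so there are 4 full weeks plus 3 extra days.
Each full week contributes 5 weekdays (Mon–Fri): 4 × 5 = 20.
The 3 extra days are Wed, Thu, Fri — 3 of them qualify.
Total: 20 + 3 = 23.

23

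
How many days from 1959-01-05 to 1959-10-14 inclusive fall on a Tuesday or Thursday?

1959-01-05 is a Monday.
That's 283 days from start to end, counting both.
283 = 7 × 40 + 3, so there are 40 full weeks plus 3 extra days.
Each full week contributes 2 days from the set (Tue, Thu): 40 × 2 = 80.
The 3 extra days are Monday, Tuesday, Wednesday — 1 of them qualifies.
Total: 80 + 1 = 81.

81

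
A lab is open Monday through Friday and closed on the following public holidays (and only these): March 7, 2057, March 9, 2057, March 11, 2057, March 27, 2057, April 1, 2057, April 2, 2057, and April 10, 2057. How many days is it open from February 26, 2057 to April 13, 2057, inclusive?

30

February 26, 2057 is a Monday.
From February 26, 2057 to April 13, 2057 is 47 days inclusive.
47 = 7 × 6 + 5, so there are 6 full weeks plus 5 extra days.
Each full week contributes 5 weekdays (Mon–Fri): 6 × 5 = 30.
The 5 extra days are Mon, Tue, Wed, Thu, Fri — 5 of them qualify.
Total: 30 + 5 = 35.
Holidays: March 7, 2057 (Wed); March 9, 2057 (Fri); March 11, 2057 (Sun); March 27, 2057 (Tue); April 1, 2057 (Sun); April 2, 2057 (Mon); April 10, 2057 (Tue).
5 of the 7 holidays fall on weekdays; the rest are weekends and were already excluded.
Business days: 35 − 5 = 30.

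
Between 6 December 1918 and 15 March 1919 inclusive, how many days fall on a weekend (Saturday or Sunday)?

6 December 1918 is a Friday.
That's 100 days from start to end, counting both.
100 = 7 × 14 + 2, so there are 14 full weeks plus 2 extra days.
Each full week contributes 2 weekend days (Sat, Sun): 14 × 2 = 28.
The 2 extra days are Fri, Sat — 1 of them qualifies.
Total: 28 + 1 = 29.

29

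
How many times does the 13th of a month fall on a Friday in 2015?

The 13th falls on a Friday when the month's 13th has weekday Fri.
Jan 13 is Tue; Feb 13 is Fri ✓; Mar 13 is Fri ✓; Apr 13 is Mon; May 13 is Wed; Jun 13 is Sat; Jul 13 is Mon; Aug 13 is Thu; Sep 13 is Sun; Oct 13 is Tue; Nov 13 is Fri ✓; Dec 13 is Sun.
Friday the 13ths: Feb, Mar, Nov.

3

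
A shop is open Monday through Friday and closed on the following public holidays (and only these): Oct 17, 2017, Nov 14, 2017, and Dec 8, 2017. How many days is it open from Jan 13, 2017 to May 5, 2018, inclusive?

Jan 13, 2017 is a Friday.
That's 478 days from start to end, counting both.
478 = 7 × 68 + 2, so there are 68 full weeks plus 2 extra days.
Each full week contributes 5 weekdays (Mon–Fri): 68 × 5 = 340.
The 2 extra days are Fri, Sat — 1 of them qualifies.
Total: 340 + 1 = 341.
Holidays: Oct 17, 2017 (Tue); Nov 14, 2017 (Tue); Dec 8, 2017 (Fri).
All 3 holidays fall on weekdays, so subtract 3.
Business days: 341 − 3 = 338.

338 business days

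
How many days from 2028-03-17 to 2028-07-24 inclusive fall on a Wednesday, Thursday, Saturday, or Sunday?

74

2028-03-17 is a Friday.
From 2028-03-17 to 2028-07-24 is 130 days inclusive.
130 = 7 × 18 + 4, so there are 18 full weeks plus 4 extra days.
Each full week contributes 4 days from the set (Wed, Thu, Sat, Sun): 18 × 4 = 72.
The 4 extra days are Fri, Sat, Sun, Mon — 2 of them qualify.
Total: 72 + 2 = 74.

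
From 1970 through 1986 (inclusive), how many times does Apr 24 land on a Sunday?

2

Day of week of April 24 in each year:
1970: Fri, 1971: Sat, 1972: Mon, 1973: Tue, 1974: Wed, 1975: Thu, 1976: Sat, 1977: Sun ✓, 1978: Mon, 1979: Tue, 1980: Thu, 1981: Fri, 1982: Sat, 1983: Sun ✓, 1984: Tue, 1985: Wed, 1986: Thu
Sundays: 1977, 1983.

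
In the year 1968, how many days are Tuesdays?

1968-01-01 is a Monday.
From 1968-01-01 to 1968-12-31 is 366 days inclusive.
366 = 7 × 52 + 2, so there are 52 full weeks plus 2 extra days.
Each full week contributes one Tuesday: 52 so far.
The 2 extra days are Mon, Tue — 1 of them qualifies.
Total: 52 + 1 = 53.

53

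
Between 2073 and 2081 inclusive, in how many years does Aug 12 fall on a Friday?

Day of week of August 12 in each year:
2073: Sat, 2074: Sun, 2075: Mon, 2076: Wed, 2077: Thu, 2078: Fri ✓, 2079: Sat, 2080: Mon, 2081: Tue
Fridays: 2078.

1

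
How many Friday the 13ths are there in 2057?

The 13th falls on a Friday when the month's 13th has weekday Fri.
Jan 13 is Sat; Feb 13 is Tue; Mar 13 is Tue; Apr 13 is Fri ✓; May 13 is Sun; Jun 13 is Wed; Jul 13 is Fri ✓; Aug 13 is Mon; Sep 13 is Thu; Oct 13 is Sat; Nov 13 is Tue; Dec 13 is Thu.
Friday the 13ths: Apr, Jul.

2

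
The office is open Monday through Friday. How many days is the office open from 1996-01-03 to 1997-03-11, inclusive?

310

1996-01-03 is a Wednesday.
The range spans 434 days (inclusive of both endpoints).
434 = 7 × 62, so the span is exactly 62 full weeks.
Each full week contributes 5 weekdays (Mon–Fri): 62 × 5 = 310.
Total: 310.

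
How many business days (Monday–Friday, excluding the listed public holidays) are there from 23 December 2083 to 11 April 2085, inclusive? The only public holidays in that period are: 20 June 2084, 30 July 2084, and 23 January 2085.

23 December 2083 is a Thursday.
The range spans 476 days (inclusive of both endpoints).
476 = 7 × 68, so the span is exactly 68 full weeks.
Each full week contributes 5 weekdays (Mon–Fri): 68 × 5 = 340.
Holidays: 20 June 2084 (Tue); 30 July 2084 (Sun); 23 January 2085 (Tue).
2 of the 3 holidays fall on weekdays; the rest are weekends and were already excluded.
Business days: 340 − 2 = 338.

338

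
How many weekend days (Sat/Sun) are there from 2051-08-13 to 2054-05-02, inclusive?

284

2051-08-13 is a Sunday.
From 2051-08-13 to 2054-05-02 is 994 days inclusive.
994 = 7 × 142, so the span is exactly 142 full weeks.
Each full week contributes 2 weekend days (Sat, Sun): 142 × 2 = 284.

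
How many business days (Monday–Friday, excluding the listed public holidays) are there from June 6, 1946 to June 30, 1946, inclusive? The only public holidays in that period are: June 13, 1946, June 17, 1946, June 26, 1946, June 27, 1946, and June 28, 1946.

12 business days

June 6, 1946 is a Thursday.
From June 6, 1946 to June 30, 1946 is 25 days inclusive.
25 = 7 × 3 + 4, so there are 3 full weeks plus 4 extra days.
Each full week contributes 5 weekdays (Mon–Fri): 3 × 5 = 15.
The 4 extra days are Thursday, Friday, Saturday, Sunday — 2 of them qualify.
Total: 15 + 2 = 17.
Holidays: June 13, 1946 (Thu); June 17, 1946 (Mon); June 26, 1946 (Wed); June 27, 1946 (Thu); June 28, 1946 (Fri).
All 5 holidays fall on weekdays, so subtract 5.
Business days: 17 − 5 = 12.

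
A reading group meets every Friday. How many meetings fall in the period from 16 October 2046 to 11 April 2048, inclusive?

78

16 October 2046 is a Tuesday.
From 16 October 2046 to 11 April 2048 is 544 days inclusive.
544 = 7 × 77 + 5, so there are 77 full weeks plus 5 extra days.
Each full week contributes one Friday: 77 so far.
The 5 extra days are Tuesday, Wednesday, Thursday, Friday, Saturday — 1 of them qualifies.
Total: 77 + 1 = 78.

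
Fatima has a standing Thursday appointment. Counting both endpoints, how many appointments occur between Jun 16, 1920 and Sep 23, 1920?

Jun 16, 1920 is a Wednesday.
That's 100 days from start to end, counting both.
100 = 7 × 14 + 2, so there are 14 full weeks plus 2 extra days.
Each full week contributes one Thursday: 14 so far.
The 2 extra days are Wed, Thu — 1 of them qualifies.
Total: 14 + 1 = 15.

15 Thursdays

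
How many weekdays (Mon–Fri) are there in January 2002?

23 weekdays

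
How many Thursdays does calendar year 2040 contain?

52

Jan 1, 2040 is a Sunday.
The range spans 366 days (inclusive of both endpoints).
366 = 7 × 52 + 2, so there are 52 full weeks plus 2 extra days.
Each full week contributes one Thursday: 52 so far.
The 2 extra days are Sun, Mon — none qualify.
Total: 52 + 0 = 52.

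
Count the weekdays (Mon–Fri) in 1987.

261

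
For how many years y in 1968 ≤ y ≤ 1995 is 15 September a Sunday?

4

Day of week of September 15 in each year:
1968: Sun ✓, 1969: Mon, 1970: Tue, 1971: Wed, 1972: Fri, 1973: Sat, 1974: Sun ✓, 1975: Mon, 1976: Wed, 1977: Thu, 1978: Fri, 1979: Sat, 1980: Mon, 1981: Tue, 1982: Wed, 1983: Thu, 1984: Sat, 1985: Sun ✓, 1986: Mon, 1987: Tue, 1988: Thu, 1989: Fri, 1990: Sat, 1991: Sun ✓, 1992: Tue, 1993: Wed, 1994: Thu, 1995: Fri
Sundays: 1968, 1974, 1985, 1991.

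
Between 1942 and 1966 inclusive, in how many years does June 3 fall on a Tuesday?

3

Day of week of June 3 in each year:
1942: Wed, 1943: Thu, 1944: Sat, 1945: Sun, 1946: Mon, 1947: Tue ✓, 1948: Thu, 1949: Fri, 1950: Sat, 1951: Sun, 1952: Tue ✓, 1953: Wed, 1954: Thu, 1955: Fri, 1956: Sun, 1957: Mon, 1958: Tue ✓, 1959: Wed, 1960: Fri, 1961: Sat, 1962: Sun, 1963: Mon, 1964: Wed, 1965: Thu, 1966: Fri
Tuesdays: 1947, 1952, 1958.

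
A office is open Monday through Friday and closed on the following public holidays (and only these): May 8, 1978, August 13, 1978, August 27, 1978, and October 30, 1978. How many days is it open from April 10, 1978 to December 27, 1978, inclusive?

186

April 10, 1978 is a Monday.
From April 10, 1978 to December 27, 1978 is 262 days inclusive.
262 = 7 × 37 + 3, so there are 37 full weeks plus 3 extra days.
Each full week contributes 5 weekdays (Mon–Fri): 37 × 5 = 185.
The 3 extra days are Monday, Tuesday, Wednesday — 3 of them qualify.
Total: 185 + 3 = 188.
Holidays: May 8, 1978 (Mon); August 13, 1978 (Sun); August 27, 1978 (Sun); October 30, 1978 (Mon).
2 of the 4 holidays fall on weekdays; the rest are weekends and were already excluded.
Business days: 188 − 2 = 186.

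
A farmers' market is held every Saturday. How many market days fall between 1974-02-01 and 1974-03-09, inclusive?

6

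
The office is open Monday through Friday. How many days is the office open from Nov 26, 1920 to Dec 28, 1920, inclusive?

23

Nov 26, 1920 is a Friday.
From Nov 26, 1920 to Dec 28, 1920 is 33 days inclusive.
33 = 7 × 4 + 5, so there are 4 full weeks plus 5 extra days.
Each full week contributes 5 weekdays (Mon–Fri): 4 × 5 = 20.
The 5 extra days are Friday, Saturday, Sunday, Monday, Tuesday — 3 of them qualify.
Total: 20 + 3 = 23.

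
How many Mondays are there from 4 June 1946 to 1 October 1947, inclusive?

4 June 1946 is a Tuesday.
That's 485 days from start to end, counting both.
485 = 7 × 69 + 2, so there are 69 full weeks plus 2 extra days.
Each full week contributes one Monday: 69 so far.
The 2 extra days are Tuesday, Wednesday — none qualify.
Total: 69 + 0 = 69.

69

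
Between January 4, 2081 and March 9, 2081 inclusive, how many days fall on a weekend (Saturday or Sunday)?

January 4, 2081 is a Saturday.
That's 65 days from start to end, counting both.
65 = 7 × 9 + 2, so there are 9 full weeks plus 2 extra days.
Each full week contributes 2 weekend days (Sat, Sun): 9 × 2 = 18.
The 2 extra days are Saturday, Sunday — 2 of them qualify.
Total: 18 + 2 = 20.

20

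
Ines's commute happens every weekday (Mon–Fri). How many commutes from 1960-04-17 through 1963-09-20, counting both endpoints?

895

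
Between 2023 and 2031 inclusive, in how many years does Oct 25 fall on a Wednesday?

2

Day of week of October 25 in each year:
2023: Wed ✓, 2024: Fri, 2025: Sat, 2026: Sun, 2027: Mon, 2028: Wed ✓, 2029: Thu, 2030: Fri, 2031: Sat
Wednesdays: 2023, 2028.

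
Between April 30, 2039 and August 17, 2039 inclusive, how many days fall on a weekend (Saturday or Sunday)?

32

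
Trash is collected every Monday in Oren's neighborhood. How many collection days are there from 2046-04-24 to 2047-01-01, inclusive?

2046-04-24 is a Tuesday.
From 2046-04-24 to 2047-01-01 is 253 days inclusive.
253 = 7 × 36 + 1, so there are 36 full weeks plus 1 extra day.
Each full week contributes one Monday: 36 so far.
The 1 extra day is Tue — none qualify.
Total: 36 + 0 = 36.

36 Mondays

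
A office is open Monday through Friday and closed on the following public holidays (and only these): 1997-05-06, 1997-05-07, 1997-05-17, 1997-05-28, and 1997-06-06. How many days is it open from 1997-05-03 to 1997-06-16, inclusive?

1997-05-03 is a Saturday.
The range spans 45 days (inclusive of both endpoints).
45 = 7 × 6 + 3, so there are 6 full weeks plus 3 extra days.
Each full week contributes 5 weekdays (Mon–Fri): 6 × 5 = 30.
The 3 extra days are Sat, Sun, Mon — 1 of them qualifies.
Total: 30 + 1 = 31.
Holidays: 1997-05-06 (Tue); 1997-05-07 (Wed); 1997-05-17 (Sat); 1997-05-28 (Wed); 1997-06-06 (Fri).
4 of the 5 holidays fall on weekdays; the rest are weekends and were already excluded.
Business days: 31 − 4 = 27.

27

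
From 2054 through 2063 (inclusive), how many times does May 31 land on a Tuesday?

Day of week of May 31 in each year:
2054: Sun, 2055: Mon, 2056: Wed, 2057: Thu, 2058: Fri, 2059: Sat, 2060: Mon, 2061: Tue ✓, 2062: Wed, 2063: Thu
Tuesdays: 2061.

1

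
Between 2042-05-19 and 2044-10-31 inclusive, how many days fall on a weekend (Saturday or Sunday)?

256

2042-05-19 is a Monday.
That's 897 days from start to end, counting both.
897 = 7 × 128 + 1, so there are 128 full weeks plus 1 extra day.
Each full week contributes 2 weekend days (Sat, Sun): 128 × 2 = 256.
The 1 extra day is Monday — none qualify.
Total: 256 + 0 = 256.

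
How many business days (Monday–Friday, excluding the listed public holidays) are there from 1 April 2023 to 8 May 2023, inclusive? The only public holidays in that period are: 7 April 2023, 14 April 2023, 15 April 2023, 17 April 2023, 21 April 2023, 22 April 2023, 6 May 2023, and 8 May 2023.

21 business days

1 April 2023 is a Saturday.
That's 38 days from start to end, counting both.
38 = 7 × 5 + 3, so there are 5 full weeks plus 3 extra days.
Each full week contributes 5 weekdays (Mon–Fri): 5 × 5 = 25.
The 3 extra days are Sat, Sun, Mon — 1 of them qualifies.
Total: 25 + 1 = 26.
Holidays: 7 April 2023 (Fri); 14 April 2023 (Fri); 15 April 2023 (Sat); 17 April 2023 (Mon); 21 April 2023 (Fri); 22 April 2023 (Sat); 6 May 2023 (Sat); 8 May 2023 (Mon).
5 of the 8 holidays fall on weekdays; the rest are weekends and were already excluded.
Business days: 26 − 5 = 21.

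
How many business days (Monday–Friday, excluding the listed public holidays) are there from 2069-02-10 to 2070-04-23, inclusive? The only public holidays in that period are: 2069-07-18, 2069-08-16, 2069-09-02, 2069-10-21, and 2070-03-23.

309

2069-02-10 is a Sunday.
The range spans 438 days (inclusive of both endpoints).
438 = 7 × 62 + 4, so there are 62 full weeks plus 4 extra days.
Each full week contributes 5 weekdays (Mon–Fri): 62 × 5 = 310.
The 4 extra days are Sunday, Monday, Tuesday, Wednesday — 3 of them qualify.
Total: 310 + 3 = 313.
Holidays: 2069-07-18 (Thu); 2069-08-16 (Fri); 2069-09-02 (Mon); 2069-10-21 (Mon); 2070-03-23 (Sun).
4 of the 5 holidays fall on weekdays; the rest are weekends and were already excluded.
Business days: 313 − 4 = 309.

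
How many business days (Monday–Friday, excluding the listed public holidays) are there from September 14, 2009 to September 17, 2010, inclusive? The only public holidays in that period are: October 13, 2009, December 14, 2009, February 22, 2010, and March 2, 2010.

261

September 14, 2009 is a Monday.
The range spans 369 days (inclusive of both endpoints).
369 = 7 × 52 + 5, so there are 52 full weeks plus 5 extra days.
Each full week contributes 5 weekdays (Mon–Fri): 52 × 5 = 260.
The 5 extra days are Mon, Tue, Wed, Thu, Fri — 5 of them qualify.
Total: 260 + 5 = 265.
Holidays: October 13, 2009 (Tue); December 14, 2009 (Mon); February 22, 2010 (Mon); March 2, 2010 (Tue).
All 4 holidays fall on weekdays, so subtract 4.
Business days: 265 − 4 = 261.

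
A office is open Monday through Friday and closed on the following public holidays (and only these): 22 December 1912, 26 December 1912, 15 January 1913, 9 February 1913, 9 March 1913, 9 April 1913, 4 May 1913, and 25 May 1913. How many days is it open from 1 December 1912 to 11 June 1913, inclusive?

135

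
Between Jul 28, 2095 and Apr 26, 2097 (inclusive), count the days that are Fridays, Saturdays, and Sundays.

Jul 28, 2095 is a Thursday.
From Jul 28, 2095 to Apr 26, 2097 is 639 days inclusive.
639 = 7 × 91 + 2, so there are 91 full weeks plus 2 extra days.
Each full week contributes 3 days from the set (Fri, Sat, Sun): 91 × 3 = 273.
The 2 extra days are Thu, Fri — 1 of them qualifies.
Total: 273 + 1 = 274.

274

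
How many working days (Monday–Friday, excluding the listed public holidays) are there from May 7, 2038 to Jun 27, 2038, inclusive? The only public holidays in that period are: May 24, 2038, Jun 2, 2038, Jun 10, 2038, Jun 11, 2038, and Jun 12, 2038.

32

May 7, 2038 is a Friday.
The range spans 52 days (inclusive of both endpoints).
52 = 7 × 7 + 3, so there are 7 full weeks plus 3 extra days.
Each full week contributes 5 weekdays (Mon–Fri): 7 × 5 = 35.
The 3 extra days are Fri, Sat, Sun — 1 of them qualifies.
Total: 35 + 1 = 36.
Holidays: May 24, 2038 (Mon); Jun 2, 2038 (Wed); Jun 10, 2038 (Thu); Jun 11, 2038 (Fri); Jun 12, 2038 (Sat).
4 of the 5 holidays fall on weekdays; the rest are weekends and were already excluded.
Business days: 36 − 4 = 32.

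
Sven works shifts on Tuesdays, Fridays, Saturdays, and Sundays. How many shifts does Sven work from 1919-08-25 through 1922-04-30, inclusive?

560

1919-08-25 is a Monday.
From 1919-08-25 to 1922-04-30 is 980 days inclusive.
980 = 7 × 140, so the span is exactly 140 full weeks.
Each full week contributes 4 days from the set (Tue, Fri, Sat, Sun): 140 × 4 = 560.
Total: 560.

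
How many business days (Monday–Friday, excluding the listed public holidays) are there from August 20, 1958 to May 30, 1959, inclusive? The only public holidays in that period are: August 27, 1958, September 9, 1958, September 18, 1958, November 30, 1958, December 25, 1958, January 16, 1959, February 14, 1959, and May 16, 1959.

August 20, 1958 is a Wednesday.
That's 284 days from start to end, counting both.
284 = 7 × 40 + 4, so there are 40 full weeks plus 4 extra days.
Each full week contributes 5 weekdays (Mon–Fri): 40 × 5 = 200.
The 4 extra days are Wed, Thu, Fri, Sat — 3 of them qualify.
Total: 200 + 3 = 203.
Holidays: August 27, 1958 (Wed); September 9, 1958 (Tue); September 18, 1958 (Thu); November 30, 1958 (Sun); December 25, 1958 (Thu); January 16, 1959 (Fri); February 14, 1959 (Sat); May 16, 1959 (Sat).
5 of the 8 holidays fall on weekdays; the rest are weekends and were already excluded.
Business days: 203 − 5 = 198.

198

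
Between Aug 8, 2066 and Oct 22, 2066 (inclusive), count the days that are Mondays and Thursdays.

22

Aug 8, 2066 is a Sunday.
From Aug 8, 2066 to Oct 22, 2066 is 76 days inclusive.
76 = 7 × 10 + 6, so there are 10 full weeks plus 6 extra days.
Each full week contributes 2 days from the set (Mon, Thu): 10 × 2 = 20.
The 6 extra days are Sunday, Monday, Tuesday, Wednesday, Thursday, Friday — 2 of them qualify.
Total: 20 + 2 = 22.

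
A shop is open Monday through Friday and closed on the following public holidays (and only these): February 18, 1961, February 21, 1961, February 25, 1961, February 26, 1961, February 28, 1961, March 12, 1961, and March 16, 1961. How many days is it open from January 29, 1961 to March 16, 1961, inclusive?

January 29, 1961 is a Sunday.
From January 29, 1961 to March 16, 1961 is 47 days inclusive.
47 = 7 × 6 + 5, so there are 6 full weeks plus 5 extra days.
Each full week contributes 5 weekdays (Mon–Fri): 6 × 5 = 30.
The 5 extra days are Sunday, Monday, Tuesday, Wednesday, Thursday — 4 of them qualify.
Total: 30 + 4 = 34.
Holidays: February 18, 1961 (Sat); February 21, 1961 (Tue); February 25, 1961 (Sat); February 26, 1961 (Sun); February 28, 1961 (Tue); March 12, 1961 (Sun); March 16, 1961 (Thu).
3 of the 7 holidays fall on weekdays; the rest are weekends and were already excluded.
Business days: 34 − 3 = 31.

31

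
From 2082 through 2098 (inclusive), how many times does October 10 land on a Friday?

3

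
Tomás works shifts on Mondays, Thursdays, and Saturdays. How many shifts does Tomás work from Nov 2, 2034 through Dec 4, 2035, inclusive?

Nov 2, 2034 is a Thursday.
The range spans 398 days (inclusive of both endpoints).
398 = 7 × 56 + 6, so there are 56 full weeks plus 6 extra days.
Each full week contributes 3 days from the set (Mon, Thu, Sat): 56 × 3 = 168.
The 6 extra days are Thursday, Friday, Saturday, Sunday, Monday, Tuesday — 3 of them qualify.
Total: 168 + 3 = 171.

171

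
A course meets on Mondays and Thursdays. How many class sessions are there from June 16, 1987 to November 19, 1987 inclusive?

45

June 16, 1987 is a Tuesday.
From June 16, 1987 to November 19, 1987 is 157 days inclusive.
157 = 7 × 22 + 3, so there are 22 full weeks plus 3 extra days.
Each full week contributes 2 days from the set (Mon, Thu): 22 × 2 = 44.
The 3 extra days are Tuesday, Wednesday, Thursday — 1 of them qualifies.
Total: 44 + 1 = 45.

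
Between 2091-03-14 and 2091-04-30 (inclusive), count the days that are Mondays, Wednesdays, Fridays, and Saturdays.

2091-03-14 is a Wednesday.
The range spans 48 days (inclusive of both endpoints).
48 = 7 × 6 + 6, so there are 6 full weeks plus 6 extra days.
Each full week contributes 4 days from the set (Mon, Wed, Fri, Sat): 6 × 4 = 24.
The 6 extra days are Wed, Thu, Fri, Sat, Sun, Mon — 4 of them qualify.
Total: 24 + 4 = 28.

28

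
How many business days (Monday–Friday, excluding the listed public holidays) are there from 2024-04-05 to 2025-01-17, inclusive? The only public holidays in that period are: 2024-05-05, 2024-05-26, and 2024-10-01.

205 business days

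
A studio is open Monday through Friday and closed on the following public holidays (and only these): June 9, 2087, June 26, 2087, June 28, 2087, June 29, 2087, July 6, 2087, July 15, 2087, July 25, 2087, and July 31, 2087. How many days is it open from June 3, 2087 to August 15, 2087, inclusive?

49 business days

June 3, 2087 is a Tuesday.
The range spans 74 days (inclusive of both endpoints).
74 = 7 × 10 + 4, so there are 10 full weeks plus 4 extra days.
Each full week contributes 5 weekdays (Mon–Fri): 10 × 5 = 50.
The 4 extra days are Tuesday, Wednesday, Thursday, Friday — 4 of them qualify.
Total: 50 + 4 = 54.
Holidays: June 9, 2087 (Mon); June 26, 2087 (Thu); June 28, 2087 (Sat); June 29, 2087 (Sun); July 6, 2087 (Sun); July 15, 2087 (Tue); July 25, 2087 (Fri); July 31, 2087 (Thu).
5 of the 8 holidays fall on weekdays; the rest are weekends and were already excluded.
Business days: 54 − 5 = 49.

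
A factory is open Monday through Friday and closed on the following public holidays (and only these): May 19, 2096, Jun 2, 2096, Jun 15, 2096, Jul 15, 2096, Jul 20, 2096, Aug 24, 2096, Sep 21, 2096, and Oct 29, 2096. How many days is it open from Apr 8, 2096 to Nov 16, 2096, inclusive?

155

Apr 8, 2096 is a Sunday.
The range spans 223 days (inclusive of both endpoints).
223 = 7 × 31 + 6, so there are 31 full weeks plus 6 extra days.
Each full week contributes 5 weekdays (Mon–Fri): 31 × 5 = 155.
The 6 extra days are Sun, Mon, Tue, Wed, Thu, Fri — 5 of them qualify.
Total: 155 + 5 = 160.
Holidays: May 19, 2096 (Sat); Jun 2, 2096 (Sat); Jun 15, 2096 (Fri); Jul 15, 2096 (Sun); Jul 20, 2096 (Fri); Aug 24, 2096 (Fri); Sep 21, 2096 (Fri); Oct 29, 2096 (Mon).
5 of the 8 holidays fall on weekdays; the rest are weekends and were already excluded.
Business days: 160 − 5 = 155.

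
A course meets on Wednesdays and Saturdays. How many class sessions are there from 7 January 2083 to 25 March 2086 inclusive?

7 January 2083 is a Thursday.
That's 1174 days from start to end, counting both.
1174 = 7 × 167 + 5, so there are 167 full weeks plus 5 extra days.
Each full week contributes 2 days from the set (Wed, Sat): 167 × 2 = 334.
The 5 extra days are Thursday, Friday, Saturday, Sunday, Monday — 1 of them qualifies.
Total: 334 + 1 = 335.

335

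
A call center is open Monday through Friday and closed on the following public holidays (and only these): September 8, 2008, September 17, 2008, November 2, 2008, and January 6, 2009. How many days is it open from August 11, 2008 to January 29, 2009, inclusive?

August 11, 2008 is a Monday.
From August 11, 2008 to January 29, 2009 is 172 days inclusive.
172 = 7 × 24 + 4, so there are 24 full weeks plus 4 extra days.
Each full week contributes 5 weekdays (Mon–Fri): 24 × 5 = 120.
The 4 extra days are Mon, Tue, Wed, Thu — 4 of them qualify.
Total: 120 + 4 = 124.
Holidays: September 8, 2008 (Mon); September 17, 2008 (Wed); November 2, 2008 (Sun); January 6, 2009 (Tue).
3 of the 4 holidays fall on weekdays; the rest are weekends and were already excluded.
Business days: 124 − 3 = 121.

121 business days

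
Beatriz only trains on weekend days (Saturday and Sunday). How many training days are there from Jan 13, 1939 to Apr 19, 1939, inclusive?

28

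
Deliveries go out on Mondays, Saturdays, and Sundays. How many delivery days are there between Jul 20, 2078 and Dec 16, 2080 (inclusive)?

Jul 20, 2078 is a Wednesday.
From Jul 20, 2078 to Dec 16, 2080 is 881 days inclusive.
881 = 7 × 125 + 6, so there are 125 full weeks plus 6 extra days.
Each full week contributes 3 days from the set (Mon, Sat, Sun): 125 × 3 = 375.
The 6 extra days are Wed, Thu, Fri, Sat, Sun, Mon — 3 of them qualify.
Total: 375 + 3 = 378.

378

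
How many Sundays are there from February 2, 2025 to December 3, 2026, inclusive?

February 2, 2025 is a Sunday.
From February 2, 2025 to December 3, 2026 is 670 days inclusive.
670 = 7 × 95 + 5, so there are 95 full weeks plus 5 extra days.
Each full week contributes one Sunday: 95 so far.
The 5 extra days are Sun, Mon, Tue, Wed, Thu — 1 of them qualifies.
Total: 95 + 1 = 96.

96 Sundays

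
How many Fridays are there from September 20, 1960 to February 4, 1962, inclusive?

September 20, 1960 is a Tuesday.
The range spans 503 days (inclusive of both endpoints).
503 = 7 × 71 + 6, so there are 71 full weeks plus 6 extra days.
Each full week contributes one Friday: 71 so far.
The 6 extra days are Tue, Wed, Thu, Fri, Sat, Sun — 1 of them qualifies.
Total: 71 + 1 = 72.

72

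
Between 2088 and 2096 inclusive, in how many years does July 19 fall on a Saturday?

1

Day of week of July 19 in each year:
2088: Mon, 2089: Tue, 2090: Wed, 2091: Thu, 2092: Sat ✓, 2093: Sun, 2094: Mon, 2095: Tue, 2096: Thu
Saturdays: 2092.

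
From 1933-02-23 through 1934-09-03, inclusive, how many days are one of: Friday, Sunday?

1933-02-23 is a Thursday.
From 1933-02-23 to 1934-09-03 is 558 days inclusive.
558 = 7 × 79 + 5, so there are 79 full weeks plus 5 extra days.
Each full week contributes 2 days from the set (Fri, Sun): 79 × 2 = 158.
The 5 extra days are Thursday, Friday, Saturday, Sunday, Monday — 2 of them qualify.
Total: 158 + 2 = 160.

160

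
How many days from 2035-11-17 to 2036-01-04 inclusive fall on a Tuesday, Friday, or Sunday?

2035-11-17 is a Saturday.
That's 49 days from start to end, counting both.
49 = 7 × 7, so the span is exactly 7 full weeks.
Each full week contributes 3 days from the set (Tue, Fri, Sun): 7 × 3 = 21.

21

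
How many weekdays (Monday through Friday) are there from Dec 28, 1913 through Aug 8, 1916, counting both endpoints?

Dec 28, 1913 is a Sunday.
The range spans 955 days (inclusive of both endpoints).
955 = 7 × 136 + 3, so there are 136 full weeks plus 3 extra days.
Each full week contributes 5 weekdays (Mon–Fri): 136 × 5 = 680.
The 3 extra days are Sunday, Monday, Tuesday — 2 of them qualify.
Total: 680 + 2 = 682.

682 weekdays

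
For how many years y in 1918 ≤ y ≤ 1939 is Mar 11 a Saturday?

3

Day of week of March 11 in each year:
1918: Mon, 1919: Tue, 1920: Thu, 1921: Fri, 1922: Sat ✓, 1923: Sun, 1924: Tue, 1925: Wed, 1926: Thu, 1927: Fri, 1928: Sun, 1929: Mon, 1930: Tue, 1931: Wed, 1932: Fri, 1933: Sat ✓, 1934: Sun, 1935: Mon, 1936: Wed, 1937: Thu, 1938: Fri, 1939: Sat ✓
Saturdays: 1922, 1933, 1939.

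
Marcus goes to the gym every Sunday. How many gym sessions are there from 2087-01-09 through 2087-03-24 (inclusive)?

2087-01-09 is a Thursday.
The range spans 75 days (inclusive of both endpoints).
75 = 7 × 10 + 5, so there are 10 full weeks plus 5 extra days.
Each full week contributes one Sunday: 10 so far.
The 5 extra days are Thu, Fri, Sat, Sun, Mon — 1 of them qualifies.
Total: 10 + 1 = 11.

11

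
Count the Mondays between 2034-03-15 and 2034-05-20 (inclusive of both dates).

2034-03-15 is a Wednesday.
From 2034-03-15 to 2034-05-20 is 67 days inclusive.
67 = 7 × 9 + 4, so there are 9 full weeks plus 4 extra days.
Each full week contributes one Monday: 9 so far.
The 4 extra days are Wed, Thu, Fri, Sat — none qualify.
Total: 9 + 0 = 9.

9 Mondays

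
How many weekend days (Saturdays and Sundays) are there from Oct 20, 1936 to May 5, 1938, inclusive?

Oct 20, 1936 is a Tuesday.
That's 563 days from start to end, counting both.
563 = 7 × 80 + 3, so there are 80 full weeks plus 3 extra days.
Each full week contributes 2 weekend days (Sat, Sun): 80 × 2 = 160.
The 3 extra days are Tuesday, Wednesday, Thursday — none qualify.
Total: 160 + 0 = 160.

160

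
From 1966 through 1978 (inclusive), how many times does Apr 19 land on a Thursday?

1

Day of week of April 19 in each year:
1966: Tue, 1967: Wed, 1968: Fri, 1969: Sat, 1970: Sun, 1971: Mon, 1972: Wed, 1973: Thu ✓, 1974: Fri, 1975: Sat, 1976: Mon, 1977: Tue, 1978: Wed
Thursdays: 1973.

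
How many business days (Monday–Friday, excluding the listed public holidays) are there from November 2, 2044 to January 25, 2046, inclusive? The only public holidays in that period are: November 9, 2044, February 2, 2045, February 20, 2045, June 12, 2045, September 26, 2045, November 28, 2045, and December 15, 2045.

315

November 2, 2044 is a Wednesday.
From November 2, 2044 to January 25, 2046 is 450 days inclusive.
450 = 7 × 64 + 2, so there are 64 full weeks plus 2 extra days.
Each full week contributes 5 weekdays (Mon–Fri): 64 × 5 = 320.
The 2 extra days are Wed, Thu — 2 of them qualify.
Total: 320 + 2 = 322.
Holidays: November 9, 2044 (Wed); February 2, 2045 (Thu); February 20, 2045 (Mon); June 12, 2045 (Mon); September 26, 2045 (Tue); November 28, 2045 (Tue); December 15, 2045 (Fri).
All 7 holidays fall on weekdays, so subtract 7.
Business days: 322 − 7 = 315.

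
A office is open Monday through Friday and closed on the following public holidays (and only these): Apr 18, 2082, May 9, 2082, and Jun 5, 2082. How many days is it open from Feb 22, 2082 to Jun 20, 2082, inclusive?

Feb 22, 2082 is a Sunday.
From Feb 22, 2082 to Jun 20, 2082 is 119 days inclusive.
119 = 7 × 17, so the span is exactly 17 full weeks.
Each full week contributes 5 weekdays (Mon–Fri): 17 × 5 = 85.
Total: 85.
Holidays: Apr 18, 2082 (Sat); May 9, 2082 (Sat); Jun 5, 2082 (Fri).
1 of the 3 holidays fall on weekdays; the rest are weekends and were already excluded.
Business days: 85 − 1 = 84.

84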